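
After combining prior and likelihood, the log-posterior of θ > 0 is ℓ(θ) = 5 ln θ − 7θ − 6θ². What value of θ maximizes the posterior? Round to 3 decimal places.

ℓ'(θ) = 5/θ − 7 − 12θ. Setting this to zero and multiplying by θ: 12θ² + 7θ − 5 = 0.
θ = (−7 + √(7² + 4·12·5)) / (2·12) = (−7 + √289) / 24 = (−7 + 17)/24 = 5/12.
ℓ''(θ) = −5/θ² − 12 < 0, confirming a maximum.

θ̂_MAP = 0.417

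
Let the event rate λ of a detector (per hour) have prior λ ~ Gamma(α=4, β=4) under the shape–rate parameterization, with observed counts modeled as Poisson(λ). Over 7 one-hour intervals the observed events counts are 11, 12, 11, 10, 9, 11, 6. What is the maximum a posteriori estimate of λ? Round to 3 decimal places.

Σxᵢ = 11+12+11+10+9+11+6 = 70, with n = 7.
Posterior ∝ λ^3e^(−4λ) · λ^70e^(−7λ) = λ^73e^(−11λ), i.e. Gamma(shape=74, rate=11).
The mode of a Gamma(a, b) with a ≥ 1 (shape–rate) is (a−1)/b = 73/11 ≈ 6.636.

λ̂_MAP = 6.636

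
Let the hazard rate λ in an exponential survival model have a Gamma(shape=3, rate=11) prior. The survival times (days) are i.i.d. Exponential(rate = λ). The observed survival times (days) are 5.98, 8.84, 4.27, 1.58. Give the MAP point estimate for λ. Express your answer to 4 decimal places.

λ̂_MAP = 0.1895

The Exponential(rate=λ) likelihood is ∝ λ^n e^(−λΣtᵢ). Here n = 4 and Σtᵢ = 5.98 + 8.84 + 4.27 + 1.58 = 20.67.
Posterior ∝ λ^2e^(−11λ) · λ^4e^(−20.67λ) = λ^6e^(−31.67λ), i.e. Gamma(7, 31.67).
Mode = (a−1)/b = 6/31.67 ≈ 0.1895.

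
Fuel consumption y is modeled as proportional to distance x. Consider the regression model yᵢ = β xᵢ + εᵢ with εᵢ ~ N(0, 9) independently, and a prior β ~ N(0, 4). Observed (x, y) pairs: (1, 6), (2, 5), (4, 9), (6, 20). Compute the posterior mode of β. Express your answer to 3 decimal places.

β̂_MAP = 2.903

log p(β | y) = −Σ(yᵢ − βxᵢ)²/(2·9) − β²/(2·4) + const.
Setting the derivative to zero: Σxᵢ(yᵢ − βxᵢ)/9 − β/4 = 0, so β = Σxᵢyᵢ / (Σxᵢ² + σ²/τ²).
Σxᵢyᵢ = 1·6 + 2·5 + 4·9 + 6·20 = 172; Σxᵢ² = 57; σ²/τ² = 2.25.
β̂_MAP = 172 / (57 + 2.25) = 172/59.25 ≈ 2.903.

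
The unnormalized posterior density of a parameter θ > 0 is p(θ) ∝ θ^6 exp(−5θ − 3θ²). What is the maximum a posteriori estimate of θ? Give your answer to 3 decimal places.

θ̂_MAP = 0.667

ℓ'(θ) = 6/θ − 5 − 6θ. Setting this to zero and multiplying by θ: 6θ² + 5θ − 6 = 0.
θ = (−5 + √(5² + 4·6·6)) / (2·6) = (−5 + √169) / 12 = (−5 + 13)/12 = 2/3.
ℓ''(θ) = −6/θ² − 6 < 0, confirming a maximum.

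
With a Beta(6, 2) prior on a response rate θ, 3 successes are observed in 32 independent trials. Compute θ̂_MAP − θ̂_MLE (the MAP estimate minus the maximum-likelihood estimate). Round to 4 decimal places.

Posterior is Beta(9, 31); MAP = (9−1)/(40−2) = 8/38 ≈ 0.21053.
MLE ignores the prior: θ̂_MLE = k/n = 3/32 ≈ 0.09375.
Difference = 8/38 − 3/32 = 71/608 ≈ 0.1168.

MAP − MLE = 0.1168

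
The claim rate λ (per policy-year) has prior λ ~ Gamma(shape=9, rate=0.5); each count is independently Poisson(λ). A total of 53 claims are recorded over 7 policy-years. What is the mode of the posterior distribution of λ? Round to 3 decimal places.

λ̂_MAP = 8.133

Σxᵢ = 53, n = 7.
Posterior ∝ λ^8e^(−0.5λ) · λ^53e^(−7λ) = λ^61e^(−7.5λ), i.e. Gamma(shape=62, rate=7.5).
The mode of a Gamma(a, b) with a ≥ 1 (shape–rate) is (a−1)/b = 61/7.5 ≈ 8.133.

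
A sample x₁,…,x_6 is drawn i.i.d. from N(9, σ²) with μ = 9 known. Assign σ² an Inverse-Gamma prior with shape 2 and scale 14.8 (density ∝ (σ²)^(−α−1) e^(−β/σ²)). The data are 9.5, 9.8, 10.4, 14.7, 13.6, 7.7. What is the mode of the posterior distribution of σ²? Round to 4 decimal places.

Sum of squared deviations about the known mean: SS = (9.5−9)² + (9.8−9)² + (10.4−9)² + (14.7−9)² + (13.6−9)² + (7.7−9)² = 58.19.
The Normal likelihood contributes (σ²)^(−n/2) exp(−SS/(2σ²)), so the posterior is Inverse-Gamma(α + n/2, β + SS/2) = Inverse-Gamma(5, 43.895).
The mode of Inverse-Gamma(a, b) is b/(a+1) = 43.895/6 ≈ 7.3158.

σ̂²_MAP = 7.3158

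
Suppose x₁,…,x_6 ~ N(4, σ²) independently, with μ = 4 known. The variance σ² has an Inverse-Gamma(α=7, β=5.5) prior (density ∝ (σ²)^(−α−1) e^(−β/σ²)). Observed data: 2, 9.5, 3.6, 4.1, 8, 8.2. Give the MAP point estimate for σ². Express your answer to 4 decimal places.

σ̂²_MAP = 3.5936

Sum of squared deviations about the known mean: SS = (2−4)² + (9.5−4)² + (3.6−4)² + (4.1−4)² + (8−4)² + (8.2−4)² = 68.06.
The Normal likelihood contributes (σ²)^(−n/2) exp(−SS/(2σ²)), so the posterior is Inverse-Gamma(α + n/2, β + SS/2) = Inverse-Gamma(10, 39.53).
The mode of Inverse-Gamma(a, b) is b/(a+1) = 39.53/11 ≈ 3.5936.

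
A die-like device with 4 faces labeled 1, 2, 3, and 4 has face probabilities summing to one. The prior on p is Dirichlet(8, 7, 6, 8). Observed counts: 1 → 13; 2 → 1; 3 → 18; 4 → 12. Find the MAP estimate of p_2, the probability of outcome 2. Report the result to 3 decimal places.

The posterior is Dirichlet(αᵢ + nᵢ) = Dirichlet(21, 8, 24, 20).
For a Dirichlet(a₁,…,a_K) with all aᵢ > 1, the mode has j-th component (aⱼ − 1)/(Σaᵢ − K).
Here Σaᵢ = 73 and K = 4, so p_2 = (8 − 1)/(73 − 4) = 7/69 ≈ 0.101.

MAP estimate: 0.101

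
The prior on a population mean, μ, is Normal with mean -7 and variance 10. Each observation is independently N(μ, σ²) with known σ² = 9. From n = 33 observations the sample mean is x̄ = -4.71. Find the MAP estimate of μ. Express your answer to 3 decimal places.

μ̂_MAP = -4.771

n = 33, x̄ = -4.71.
For a Normal prior and Normal likelihood with known variance, the posterior is Normal; its mode equals its mean, the precision-weighted average.
Prior precision 1/σ₀² = 1/10 = 0.1; data precision n/σ² = 33/9 = 11/3.
μ̂ = (0.1·(-7) + (11/3)·(-4.71)) / (0.1 + 11/3) = (-17.97)/(113/30) = -5391/1130 ≈ -4.771.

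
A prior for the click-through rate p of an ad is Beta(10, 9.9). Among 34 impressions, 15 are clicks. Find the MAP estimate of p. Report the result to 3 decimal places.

p̂_MAP = 0.462

Prior: Beta(10, 9.9).
Data: 15 successes in 34 trials. The binomial likelihood contributes p^15(1−p)^19, so the posterior is Beta(10+15, 9.9+19) = Beta(25, 28.9).
For Beta(a, b) with a, b > 1 the mode is (a−1)/(a+b−2) = 24/51.9 ≈ 0.462.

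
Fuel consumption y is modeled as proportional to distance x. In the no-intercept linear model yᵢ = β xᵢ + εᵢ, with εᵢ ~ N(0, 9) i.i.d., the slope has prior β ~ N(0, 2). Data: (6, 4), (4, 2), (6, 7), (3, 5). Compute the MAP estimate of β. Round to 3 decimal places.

β̂_MAP = 0.877

log p(β | y) = −Σ(yᵢ − βxᵢ)²/(2·9) − β²/(2·2) + const.
Setting the derivative to zero: Σxᵢ(yᵢ − βxᵢ)/9 − β/2 = 0, so β = Σxᵢyᵢ / (Σxᵢ² + σ²/τ²).
Σxᵢyᵢ = 6·4 + 4·2 + 6·7 + 3·5 = 89; Σxᵢ² = 97; σ²/τ² = 4.5.
β̂_MAP = 89 / (97 + 4.5) = 89/101.5 ≈ 0.877.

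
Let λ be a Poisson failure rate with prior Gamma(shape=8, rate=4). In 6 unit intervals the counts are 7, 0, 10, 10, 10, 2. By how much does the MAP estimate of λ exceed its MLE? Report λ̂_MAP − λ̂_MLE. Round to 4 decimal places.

Σxᵢ = 39. Posterior is Gamma(47, 10); MAP = (47−1)/10 = 46/10 ≈ 4.60000.
MLE = x̄ = 39/6 ≈ 6.50000.
Difference = 46/10 − 39/6 = -19/10 ≈ -1.9000.

MAP − MLE = -1.9000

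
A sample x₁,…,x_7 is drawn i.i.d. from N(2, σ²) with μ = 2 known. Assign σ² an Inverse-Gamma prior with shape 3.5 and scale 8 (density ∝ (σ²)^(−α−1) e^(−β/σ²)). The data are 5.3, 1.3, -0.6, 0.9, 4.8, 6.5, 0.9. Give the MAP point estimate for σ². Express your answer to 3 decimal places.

σ̂²_MAP = 4.041

Sum of squared deviations about the known mean: SS = (5.3−2)² + (1.3−2)² + (-0.6−2)² + (0.9−2)² + (4.8−2)² + (6.5−2)² + (0.9−2)² = 48.65.
The Normal likelihood contributes (σ²)^(−n/2) exp(−SS/(2σ²)), so the posterior is Inverse-Gamma(α + n/2, β + SS/2) = Inverse-Gamma(7, 32.325).
The mode of Inverse-Gamma(a, b) is b/(a+1) = 32.325/8 ≈ 4.041.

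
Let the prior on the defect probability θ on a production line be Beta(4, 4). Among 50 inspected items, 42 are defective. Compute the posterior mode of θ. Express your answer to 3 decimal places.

θ̂_MAP = 0.804

Prior: Beta(4, 4).
Data: 42 successes in 50 trials. The binomial likelihood contributes θ^42(1−θ)^8, so the posterior is Beta(4+42, 4+8) = Beta(46, 12).
For Beta(a, b) with a, b > 1 the mode is (a−1)/(a+b−2) = 45/56 ≈ 0.804.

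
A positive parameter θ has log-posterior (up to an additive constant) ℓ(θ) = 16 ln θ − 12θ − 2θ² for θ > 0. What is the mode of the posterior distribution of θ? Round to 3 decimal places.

θ̂_MAP = 1.000

ℓ'(θ) = 16/θ − 12 − 4θ. Setting this to zero and multiplying by θ: 4θ² + 12θ − 16 = 0.
θ = (−12 + √(12² + 4·4·16)) / (2·4) = (−12 + √400) / 8 = (−12 + 20)/8 = 1.
ℓ''(θ) = −16/θ² − 4 < 0, confirming a maximum.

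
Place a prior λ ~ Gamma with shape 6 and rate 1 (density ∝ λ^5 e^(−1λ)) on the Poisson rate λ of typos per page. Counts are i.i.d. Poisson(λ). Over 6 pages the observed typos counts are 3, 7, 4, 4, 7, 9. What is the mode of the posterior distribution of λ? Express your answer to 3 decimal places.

Σxᵢ = 3+7+4+4+7+9 = 34, with n = 6.
Posterior ∝ λ^5e^(−1λ) · λ^34e^(−6λ) = λ^39e^(−7λ), i.e. Gamma(shape=40, rate=7).
The mode of a Gamma(a, b) with a ≥ 1 (shape–rate) is (a−1)/b = 39/7 ≈ 5.571.

λ̂_MAP = 5.571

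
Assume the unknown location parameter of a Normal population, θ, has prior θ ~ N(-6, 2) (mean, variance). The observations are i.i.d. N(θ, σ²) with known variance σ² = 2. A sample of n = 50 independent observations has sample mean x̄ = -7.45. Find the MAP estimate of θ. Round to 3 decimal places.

θ̂_MAP = -7.422

n = 50, x̄ = -7.45.
For a Normal prior and Normal likelihood with known variance, the posterior is Normal; its mode equals its mean, the precision-weighted average.
Prior precision 1/σ₀² = 1/2 = 0.5; data precision n/σ² = 50/2 = 25.
θ̂ = (0.5·(-6) + 25·(-7.45)) / (0.5 + 25) = (-189.25)/25.5 = -757/102 ≈ -7.422.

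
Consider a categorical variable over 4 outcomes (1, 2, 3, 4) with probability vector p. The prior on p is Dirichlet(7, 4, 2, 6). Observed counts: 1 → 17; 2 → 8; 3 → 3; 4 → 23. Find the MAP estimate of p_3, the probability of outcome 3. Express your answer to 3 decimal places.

The posterior is Dirichlet(αᵢ + nᵢ) = Dirichlet(24, 12, 5, 29).
For a Dirichlet(a₁,…,a_K) with all aᵢ > 1, the mode has j-th component (aⱼ − 1)/(Σaᵢ − K).
Here Σaᵢ = 70 and K = 4, so p_3 = (5 − 1)/(70 − 4) = 4/66 ≈ 0.061.

MAP estimate: 0.061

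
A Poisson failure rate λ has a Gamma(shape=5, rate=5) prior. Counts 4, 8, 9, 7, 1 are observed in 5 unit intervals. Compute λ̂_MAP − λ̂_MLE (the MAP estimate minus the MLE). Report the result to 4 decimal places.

Σxᵢ = 29. Posterior is Gamma(34, 10); MAP = (34−1)/10 = 33/10 ≈ 3.30000.
MLE = x̄ = 29/5 ≈ 5.80000.
Difference = 33/10 − 29/5 = -5/2 ≈ -2.5000.

MAP − MLE = -2.5000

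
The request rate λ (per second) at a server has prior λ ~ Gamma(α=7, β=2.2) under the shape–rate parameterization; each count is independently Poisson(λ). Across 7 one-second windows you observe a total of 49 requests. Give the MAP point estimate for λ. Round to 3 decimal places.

Σxᵢ = 49, n = 7.
Posterior ∝ λ^6e^(−2.2λ) · λ^49e^(−7λ) = λ^55e^(−9.2λ), i.e. Gamma(shape=56, rate=9.2).
The mode of a Gamma(a, b) with a ≥ 1 (shape–rate) is (a−1)/b = 55/9.2 ≈ 5.978.

λ̂_MAP = 5.978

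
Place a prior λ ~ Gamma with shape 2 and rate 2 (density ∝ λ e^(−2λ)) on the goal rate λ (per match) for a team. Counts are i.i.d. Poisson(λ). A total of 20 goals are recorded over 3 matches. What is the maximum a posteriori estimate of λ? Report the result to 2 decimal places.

λ̂_MAP = 4.20

Σxᵢ = 20, n = 3.
Posterior ∝ λe^(−2λ) · λ^20e^(−3λ) = λ^21e^(−5λ), i.e. Gamma(shape=22, rate=5).
The mode of a Gamma(a, b) with a ≥ 1 (shape–rate) is (a−1)/b = 21/5 ≈ 4.20.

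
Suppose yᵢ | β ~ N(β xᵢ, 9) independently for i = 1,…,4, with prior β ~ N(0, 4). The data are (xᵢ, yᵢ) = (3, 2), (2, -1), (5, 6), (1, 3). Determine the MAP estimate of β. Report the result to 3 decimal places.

β̂_MAP = 0.897

log p(β | y) = −Σ(yᵢ − βxᵢ)²/(2·9) − β²/(2·4) + const.
Setting the derivative to zero: Σxᵢ(yᵢ − βxᵢ)/9 − β/4 = 0, so β = Σxᵢyᵢ / (Σxᵢ² + σ²/τ²).
Σxᵢyᵢ = 3·2 + 2·(-1) + 5·6 + 1·3 = 37; Σxᵢ² = 39; σ²/τ² = 2.25.
β̂_MAP = 37 / (39 + 2.25) = 37/41.25 ≈ 0.897.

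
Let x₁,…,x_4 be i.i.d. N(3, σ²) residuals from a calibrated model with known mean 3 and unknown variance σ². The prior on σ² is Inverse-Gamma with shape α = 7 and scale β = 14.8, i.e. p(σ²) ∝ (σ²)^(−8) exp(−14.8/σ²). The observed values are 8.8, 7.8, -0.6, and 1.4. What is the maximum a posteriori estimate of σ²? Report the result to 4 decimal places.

Sum of squared deviations about the known mean: SS = (8.8−3)² + (7.8−3)² + (-0.6−3)² + (1.4−3)² = 72.2.
The Normal likelihood contributes (σ²)^(−n/2) exp(−SS/(2σ²)), so the posterior is Inverse-Gamma(α + n/2, β + SS/2) = Inverse-Gamma(9, 50.9).
The mode of Inverse-Gamma(a, b) is b/(a+1) = 50.9/10 ≈ 5.0900.

σ̂²_MAP = 5.0900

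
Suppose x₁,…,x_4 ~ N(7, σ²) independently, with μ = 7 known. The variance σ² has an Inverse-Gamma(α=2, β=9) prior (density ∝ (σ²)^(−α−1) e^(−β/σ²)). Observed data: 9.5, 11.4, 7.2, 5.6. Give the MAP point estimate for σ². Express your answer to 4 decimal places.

σ̂²_MAP = 4.5610

Sum of squared deviations about the known mean: SS = (9.5−7)² + (11.4−7)² + (7.2−7)² + (5.6−7)² = 27.61.
The Normal likelihood contributes (σ²)^(−n/2) exp(−SS/(2σ²)), so the posterior is Inverse-Gamma(α + n/2, β + SS/2) = Inverse-Gamma(4, 22.805).
The mode of Inverse-Gamma(a, b) is b/(a+1) = 22.805/5 ≈ 4.5610.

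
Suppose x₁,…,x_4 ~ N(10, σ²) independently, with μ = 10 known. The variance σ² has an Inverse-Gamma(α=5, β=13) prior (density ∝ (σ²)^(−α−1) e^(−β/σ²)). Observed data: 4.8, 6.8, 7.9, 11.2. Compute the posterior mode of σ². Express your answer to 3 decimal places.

σ̂²_MAP = 4.321

Sum of squared deviations about the known mean: SS = (4.8−10)² + (6.8−10)² + (7.9−10)² + (11.2−10)² = 43.13.
The Normal likelihood contributes (σ²)^(−n/2) exp(−SS/(2σ²)), so the posterior is Inverse-Gamma(α + n/2, β + SS/2) = Inverse-Gamma(7, 34.565).
The mode of Inverse-Gamma(a, b) is b/(a+1) = 34.565/8 ≈ 4.321.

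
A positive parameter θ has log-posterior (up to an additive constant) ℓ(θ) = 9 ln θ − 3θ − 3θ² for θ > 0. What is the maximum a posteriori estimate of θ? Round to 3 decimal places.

θ̂_MAP = 1.000

ℓ'(θ) = 9/θ − 3 − 6θ. Setting this to zero and multiplying by θ: 6θ² + 3θ − 9 = 0.
θ = (−3 + √(3² + 4·6·9)) / (2·6) = (−3 + √225) / 12 = (−3 + 15)/12 = 1.
ℓ''(θ) = −9/θ² − 6 < 0, confirming a maximum.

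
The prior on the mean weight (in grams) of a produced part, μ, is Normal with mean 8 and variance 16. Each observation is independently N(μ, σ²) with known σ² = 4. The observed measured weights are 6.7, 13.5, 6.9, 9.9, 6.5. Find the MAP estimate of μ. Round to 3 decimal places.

n = 5; x̄ = (6.7 + 13.5 + 6.9 + 9.9 + 6.5)/5 = 43.5/5 = 8.7.
For a Normal prior and Normal likelihood with known variance, the posterior is Normal; its mode equals its mean, the precision-weighted average.
Prior precision 1/σ₀² = 1/16 = 0.0625; data precision n/σ² = 5/4 = 1.25.
μ̂ = (0.0625·8 + 1.25·8.7) / (0.0625 + 1.25) = 11.375/1.3125 = 26/3 ≈ 8.667.

μ̂_MAP = 8.667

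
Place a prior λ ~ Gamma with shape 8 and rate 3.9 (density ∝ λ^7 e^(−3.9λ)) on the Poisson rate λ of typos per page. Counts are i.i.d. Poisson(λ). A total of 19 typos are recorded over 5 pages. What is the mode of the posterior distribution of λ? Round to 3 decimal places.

Σxᵢ = 19, n = 5.
Posterior ∝ λ^7e^(−3.9λ) · λ^19e^(−5λ) = λ^26e^(−8.9λ), i.e. Gamma(shape=27, rate=8.9).
The mode of a Gamma(a, b) with a ≥ 1 (shape–rate) is (a−1)/b = 26/8.9 ≈ 2.921.

λ̂_MAP = 2.921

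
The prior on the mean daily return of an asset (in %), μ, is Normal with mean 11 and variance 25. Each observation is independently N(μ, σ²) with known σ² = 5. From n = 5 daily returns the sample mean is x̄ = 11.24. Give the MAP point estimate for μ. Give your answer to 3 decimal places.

n = 5, x̄ = 11.24.
For a Normal prior and Normal likelihood with known variance, the posterior is Normal; its mode equals its mean, the precision-weighted average.
Prior precision 1/σ₀² = 1/25 = 0.04; data precision n/σ² = 5/5 = 1.
μ̂ = (0.04·11 + 1·11.24) / (0.04 + 1) = 11.68/1.04 = 146/13 ≈ 11.231.

μ̂_MAP = 11.231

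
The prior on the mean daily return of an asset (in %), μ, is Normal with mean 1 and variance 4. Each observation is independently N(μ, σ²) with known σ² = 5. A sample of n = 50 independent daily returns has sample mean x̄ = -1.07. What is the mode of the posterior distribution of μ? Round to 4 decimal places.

μ̂_MAP = -1.0195

n = 50, x̄ = -1.07.
For a Normal prior and Normal likelihood with known variance, the posterior is Normal; its mode equals its mean, the precision-weighted average.
Prior precision 1/σ₀² = 1/4 = 0.25; data precision n/σ² = 50/5 = 10.
μ̂ = (0.25·1 + 10·(-1.07)) / (0.25 + 10) = (-10.45)/10.25 = -209/205 ≈ -1.0195.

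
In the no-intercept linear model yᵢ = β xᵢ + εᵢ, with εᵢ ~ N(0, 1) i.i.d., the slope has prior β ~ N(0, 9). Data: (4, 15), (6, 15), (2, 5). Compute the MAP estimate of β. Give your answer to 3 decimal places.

β̂_MAP = 2.851

log p(β | y) = −Σ(yᵢ − βxᵢ)²/(2·1) − β²/(2·9) + const.
Setting the derivative to zero: Σxᵢ(yᵢ − βxᵢ)/1 − β/9 = 0, so β = Σxᵢyᵢ / (Σxᵢ² + σ²/τ²).
Σxᵢyᵢ = 4·15 + 6·15 + 2·5 = 160; Σxᵢ² = 56; σ²/τ² = 1/9.
β̂_MAP = 160 / (56 + 1/9) = 160/(505/9) = 288/101 ≈ 2.851.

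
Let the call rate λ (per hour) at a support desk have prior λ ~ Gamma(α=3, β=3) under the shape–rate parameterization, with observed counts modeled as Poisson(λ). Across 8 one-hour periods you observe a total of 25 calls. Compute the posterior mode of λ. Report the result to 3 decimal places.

Σxᵢ = 25, n = 8.
Posterior ∝ λ^2e^(−3λ) · λ^25e^(−8λ) = λ^27e^(−11λ), i.e. Gamma(shape=28, rate=11).
The mode of a Gamma(a, b) with a ≥ 1 (shape–rate) is (a−1)/b = 27/11 ≈ 2.455.

λ̂_MAP = 2.455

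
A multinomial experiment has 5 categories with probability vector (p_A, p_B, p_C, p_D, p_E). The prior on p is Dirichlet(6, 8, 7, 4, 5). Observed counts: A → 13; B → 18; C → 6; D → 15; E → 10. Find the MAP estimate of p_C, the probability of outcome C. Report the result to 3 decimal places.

The posterior is Dirichlet(αᵢ + nᵢ) = Dirichlet(19, 26, 13, 19, 15).
For a Dirichlet(a₁,…,a_K) with all aᵢ > 1, the mode has j-th component (aⱼ − 1)/(Σaᵢ − K).
Here Σaᵢ = 92 and K = 5, so p_C = (13 − 1)/(92 − 5) = 12/87 ≈ 0.138.

MAP estimate of p_C = 0.138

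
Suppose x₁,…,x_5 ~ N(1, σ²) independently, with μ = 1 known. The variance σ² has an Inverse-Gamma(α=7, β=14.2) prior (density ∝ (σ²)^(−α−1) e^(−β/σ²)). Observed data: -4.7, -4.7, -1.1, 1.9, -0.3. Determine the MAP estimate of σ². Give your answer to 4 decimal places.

Sum of squared deviations about the known mean: SS = (-4.7−1)² + (-4.7−1)² + (-1.1−1)² + (1.9−1)² + (-0.3−1)² = 71.89.
The Normal likelihood contributes (σ²)^(−n/2) exp(−SS/(2σ²)), so the posterior is Inverse-Gamma(α + n/2, β + SS/2) = Inverse-Gamma(9.5, 50.145).
The mode of Inverse-Gamma(a, b) is b/(a+1) = 50.145/10.5 ≈ 4.7757.

σ̂²_MAP = 4.7757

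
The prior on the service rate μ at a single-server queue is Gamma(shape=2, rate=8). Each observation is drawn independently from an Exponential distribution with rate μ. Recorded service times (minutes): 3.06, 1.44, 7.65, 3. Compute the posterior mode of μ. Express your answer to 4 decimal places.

The Exponential(rate=μ) likelihood is ∝ μ^n e^(−μΣtᵢ). Here n = 4 and Σtᵢ = 3.06 + 1.44 + 7.65 + 3 = 15.15.
Posterior ∝ μe^(−8μ) · μ^4e^(−15.15μ) = μ^5e^(−23.15μ), i.e. Gamma(6, 23.15).
Mode = (a−1)/b = 5/23.15 ≈ 0.2160.

μ̂_MAP = 0.2160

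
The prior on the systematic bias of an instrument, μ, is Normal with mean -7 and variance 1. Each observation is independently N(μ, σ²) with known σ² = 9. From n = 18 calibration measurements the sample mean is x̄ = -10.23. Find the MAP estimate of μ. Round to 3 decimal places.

μ̂_MAP = -9.153

n = 18, x̄ = -10.23.
For a Normal prior and Normal likelihood with known variance, the posterior is Normal; its mode equals its mean, the precision-weighted average.
Prior precision 1/σ₀² = 1/1 = 1; data precision n/σ² = 18/9 = 2.
μ̂ = (1·(-7) + 2·(-10.23)) / (1 + 2) = (-27.46)/3 = -1373/150 ≈ -9.153.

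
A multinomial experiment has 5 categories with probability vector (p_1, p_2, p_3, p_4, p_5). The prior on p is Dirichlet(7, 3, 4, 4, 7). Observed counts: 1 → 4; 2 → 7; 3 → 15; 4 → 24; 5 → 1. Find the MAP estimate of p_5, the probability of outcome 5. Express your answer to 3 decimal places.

MAP estimate: 0.099

The posterior is Dirichlet(αᵢ + nᵢ) = Dirichlet(11, 10, 19, 28, 8).
For a Dirichlet(a₁,…,a_K) with all aᵢ > 1, the mode has j-th component (aⱼ − 1)/(Σaᵢ − K).
Here Σaᵢ = 76 and K = 5, so p_5 = (8 − 1)/(76 − 5) = 7/71 ≈ 0.099.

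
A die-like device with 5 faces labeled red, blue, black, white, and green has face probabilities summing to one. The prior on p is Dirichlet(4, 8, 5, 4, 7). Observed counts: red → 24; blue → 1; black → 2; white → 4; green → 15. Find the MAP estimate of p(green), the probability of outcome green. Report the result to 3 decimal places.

The posterior is Dirichlet(αᵢ + nᵢ) = Dirichlet(28, 9, 7, 8, 22).
For a Dirichlet(a₁,…,a_K) with all aᵢ > 1, the mode has j-th component (aⱼ − 1)/(Σaᵢ − K).
Here Σaᵢ = 74 and K = 5, so p(green) = (22 − 1)/(74 − 5) = 21/69 ≈ 0.304.

MAP estimate of p(green) = 0.304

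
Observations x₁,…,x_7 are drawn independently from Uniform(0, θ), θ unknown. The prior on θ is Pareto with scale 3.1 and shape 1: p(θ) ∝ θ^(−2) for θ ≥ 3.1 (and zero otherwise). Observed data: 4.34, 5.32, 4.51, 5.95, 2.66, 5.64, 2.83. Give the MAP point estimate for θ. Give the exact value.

θ̂_MAP = 5.95

The Uniform(0, θ) likelihood is θ^(−n) for θ ≥ max(xᵢ), zero otherwise. Here max(xᵢ) = 5.95.
Posterior ∝ θ^(−2) · θ^(−7) = θ^(−9) on θ ≥ max(3.1, 5.95) = 5.95.
This density is strictly decreasing in θ, so the posterior mode lies at the lower boundary of the support.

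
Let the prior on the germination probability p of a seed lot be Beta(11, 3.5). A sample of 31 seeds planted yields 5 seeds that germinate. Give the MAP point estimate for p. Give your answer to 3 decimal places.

p̂_MAP = 0.345

Prior: Beta(11, 3.5).
Data: 5 successes in 31 trials. The binomial likelihood contributes p^5(1−p)^26, so the posterior is Beta(11+5, 3.5+26) = Beta(16, 29.5).
For Beta(a, b) with a, b > 1 the mode is (a−1)/(a+b−2) = 15/43.5 ≈ 0.345.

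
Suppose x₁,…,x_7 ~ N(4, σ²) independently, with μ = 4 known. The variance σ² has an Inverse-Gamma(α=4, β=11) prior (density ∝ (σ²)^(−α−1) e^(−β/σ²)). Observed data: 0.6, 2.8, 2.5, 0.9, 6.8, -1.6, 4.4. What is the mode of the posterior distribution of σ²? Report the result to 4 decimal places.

Sum of squared deviations about the known mean: SS = (0.6−4)² + (2.8−4)² + (2.5−4)² + (0.9−4)² + (6.8−4)² + (-1.6−4)² + (4.4−4)² = 64.22.
The Normal likelihood contributes (σ²)^(−n/2) exp(−SS/(2σ²)), so the posterior is Inverse-Gamma(α + n/2, β + SS/2) = Inverse-Gamma(7.5, 43.11).
The mode of Inverse-Gamma(a, b) is b/(a+1) = 43.11/8.5 ≈ 5.0718.

σ̂²_MAP = 5.0718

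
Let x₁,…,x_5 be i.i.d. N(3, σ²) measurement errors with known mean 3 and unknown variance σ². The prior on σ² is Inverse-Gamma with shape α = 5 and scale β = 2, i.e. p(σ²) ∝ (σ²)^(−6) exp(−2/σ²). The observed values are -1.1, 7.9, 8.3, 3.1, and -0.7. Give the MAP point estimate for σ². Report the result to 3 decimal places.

Sum of squared deviations about the known mean: SS = (-1.1−3)² + (7.9−3)² + (8.3−3)² + (3.1−3)² + (-0.7−3)² = 82.61.
The Normal likelihood contributes (σ²)^(−n/2) exp(−SS/(2σ²)), so the posterior is Inverse-Gamma(α + n/2, β + SS/2) = Inverse-Gamma(7.5, 43.305).
The mode of Inverse-Gamma(a, b) is b/(a+1) = 43.305/8.5 ≈ 5.095.

σ̂²_MAP = 5.095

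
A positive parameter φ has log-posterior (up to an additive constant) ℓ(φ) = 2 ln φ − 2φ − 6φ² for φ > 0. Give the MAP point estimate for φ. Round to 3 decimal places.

φ̂_MAP = 0.333

ℓ'(φ) = 2/φ − 2 − 12φ. Setting this to zero and multiplying by φ: 12φ² + 2φ − 2 = 0.
φ = (−2 + √(2² + 4·12·2)) / (2·12) = (−2 + √100) / 24 = (−2 + 10)/24 = 1/3.
ℓ''(φ) = −2/φ² − 12 < 0, confirming a maximum.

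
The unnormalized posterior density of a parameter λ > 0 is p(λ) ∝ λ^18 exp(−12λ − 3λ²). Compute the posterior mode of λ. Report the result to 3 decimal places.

λ̂_MAP = 1.000

ℓ'(λ) = 18/λ − 12 − 6λ. Setting this to zero and multiplying by λ: 6λ² + 12λ − 18 = 0.
λ = (−12 + √(12² + 4·6·18)) / (2·6) = (−12 + √576) / 12 = (−12 + 24)/12 = 1.
ℓ''(λ) = −18/λ² − 6 < 0, confirming a maximum.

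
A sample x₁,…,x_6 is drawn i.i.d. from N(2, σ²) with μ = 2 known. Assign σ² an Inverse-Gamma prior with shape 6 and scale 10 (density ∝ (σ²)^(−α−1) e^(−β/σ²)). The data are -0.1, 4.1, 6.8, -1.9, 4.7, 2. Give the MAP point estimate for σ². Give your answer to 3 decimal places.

Sum of squared deviations about the known mean: SS = (-0.1−2)² + (4.1−2)² + (6.8−2)² + (-1.9−2)² + (4.7−2)² + (2−2)² = 54.36.
The Normal likelihood contributes (σ²)^(−n/2) exp(−SS/(2σ²)), so the posterior is Inverse-Gamma(α + n/2, β + SS/2) = Inverse-Gamma(9, 37.18).
The mode of Inverse-Gamma(a, b) is b/(a+1) = 37.18/10 ≈ 3.718.

σ̂²_MAP = 3.718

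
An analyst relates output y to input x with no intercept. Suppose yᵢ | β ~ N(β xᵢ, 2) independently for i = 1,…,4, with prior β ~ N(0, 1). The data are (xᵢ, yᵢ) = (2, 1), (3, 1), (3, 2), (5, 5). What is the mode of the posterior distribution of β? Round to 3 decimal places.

β̂_MAP = 0.735

log p(β | y) = −Σ(yᵢ − βxᵢ)²/(2·2) − β²/(2·1) + const.
Setting the derivative to zero: Σxᵢ(yᵢ − βxᵢ)/2 − β/1 = 0, so β = Σxᵢyᵢ / (Σxᵢ² + σ²/τ²).
Σxᵢyᵢ = 2·1 + 3·1 + 3·2 + 5·5 = 36; Σxᵢ² = 47; σ²/τ² = 2.
β̂_MAP = 36 / (47 + 2) = 36/49 ≈ 0.735.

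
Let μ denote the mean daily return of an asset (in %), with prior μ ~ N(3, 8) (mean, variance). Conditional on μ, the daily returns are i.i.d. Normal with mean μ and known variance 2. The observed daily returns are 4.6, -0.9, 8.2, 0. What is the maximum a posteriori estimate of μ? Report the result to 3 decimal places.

μ̂_MAP = 2.976

n = 4; x̄ = (4.6 + (-0.9) + 8.2 + 0)/4 = 11.9/4 = 2.975.
For a Normal prior and Normal likelihood with known variance, the posterior is Normal; its mode equals its mean, the precision-weighted average.
Prior precision 1/σ₀² = 1/8 = 0.125; data precision n/σ² = 4/2 = 2.
μ̂ = (0.125·3 + 2·2.975) / (0.125 + 2) = 6.325/2.125 = 253/85 ≈ 2.976.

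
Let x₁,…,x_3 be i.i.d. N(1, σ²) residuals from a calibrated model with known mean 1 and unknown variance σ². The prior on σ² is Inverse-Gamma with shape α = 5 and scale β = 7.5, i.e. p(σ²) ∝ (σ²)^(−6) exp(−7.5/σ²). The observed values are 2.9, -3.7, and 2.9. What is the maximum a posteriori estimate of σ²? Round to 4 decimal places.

σ̂²_MAP = 2.9540

Sum of squared deviations about the known mean: SS = (2.9−1)² + (-3.7−1)² + (2.9−1)² = 29.31.
The Normal likelihood contributes (σ²)^(−n/2) exp(−SS/(2σ²)), so the posterior is Inverse-Gamma(α + n/2, β + SS/2) = Inverse-Gamma(6.5, 22.155).
The mode of Inverse-Gamma(a, b) is b/(a+1) = 22.155/7.5 ≈ 2.9540.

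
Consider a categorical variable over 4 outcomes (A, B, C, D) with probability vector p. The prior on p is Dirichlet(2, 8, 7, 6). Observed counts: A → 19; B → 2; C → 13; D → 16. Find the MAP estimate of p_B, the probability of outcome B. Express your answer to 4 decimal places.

The posterior is Dirichlet(αᵢ + nᵢ) = Dirichlet(21, 10, 20, 22).
For a Dirichlet(a₁,…,a_K) with all aᵢ > 1, the mode has j-th component (aⱼ − 1)/(Σaᵢ − K).
Here Σaᵢ = 73 and K = 4, so p_B = (10 − 1)/(73 − 4) = 9/69 ≈ 0.1304.

MAP estimate of p_B = 0.1304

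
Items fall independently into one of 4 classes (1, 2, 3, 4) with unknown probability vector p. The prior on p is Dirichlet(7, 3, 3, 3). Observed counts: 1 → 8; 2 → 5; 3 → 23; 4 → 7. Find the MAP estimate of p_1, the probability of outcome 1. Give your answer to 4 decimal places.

MAP estimate: 0.2545

The posterior is Dirichlet(αᵢ + nᵢ) = Dirichlet(15, 8, 26, 10).
For a Dirichlet(a₁,…,a_K) with all aᵢ > 1, the mode has j-th component (aⱼ − 1)/(Σaᵢ − K).
Here Σaᵢ = 59 and K = 4, so p_1 = (15 − 1)/(59 − 4) = 14/55 ≈ 0.2545.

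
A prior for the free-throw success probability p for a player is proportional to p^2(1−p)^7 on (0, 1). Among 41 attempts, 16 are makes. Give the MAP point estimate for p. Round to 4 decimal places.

p̂_MAP = 0.3600

The prior density ∝ p^2(1−p)^7 is the kernel of Beta(3, 8).
Data: 16 successes in 41 trials. The binomial likelihood contributes p^16(1−p)^25, so the posterior is Beta(3+16, 8+25) = Beta(19, 33).
For Beta(a, b) with a, b > 1 the mode is (a−1)/(a+b−2) = 18/50 ≈ 0.3600.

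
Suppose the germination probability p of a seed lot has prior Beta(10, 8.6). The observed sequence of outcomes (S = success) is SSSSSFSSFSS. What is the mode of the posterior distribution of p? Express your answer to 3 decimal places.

Prior: Beta(10, 8.6).
Data: 9 successes in 11 trials (from the sequence). The binomial likelihood contributes p^9(1−p)^2, so the posterior is Beta(10+9, 8.6+2) = Beta(19, 10.6).
For Beta(a, b) with a, b > 1 the mode is (a−1)/(a+b−2) = 18/27.6 ≈ 0.652.

p̂_MAP = 0.652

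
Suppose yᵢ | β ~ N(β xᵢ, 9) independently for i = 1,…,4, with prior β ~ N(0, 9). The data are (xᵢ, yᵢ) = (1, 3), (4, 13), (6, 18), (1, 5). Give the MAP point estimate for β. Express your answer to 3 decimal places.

β̂_MAP = 3.055

log p(β | y) = −Σ(yᵢ − βxᵢ)²/(2·9) − β²/(2·9) + const.
Setting the derivative to zero: Σxᵢ(yᵢ − βxᵢ)/9 − β/9 = 0, so β = Σxᵢyᵢ / (Σxᵢ² + σ²/τ²).
Σxᵢyᵢ = 1·3 + 4·13 + 6·18 + 1·5 = 168; Σxᵢ² = 54; σ²/τ² = 1.
β̂_MAP = 168 / (54 + 1) = 168/55 ≈ 3.055.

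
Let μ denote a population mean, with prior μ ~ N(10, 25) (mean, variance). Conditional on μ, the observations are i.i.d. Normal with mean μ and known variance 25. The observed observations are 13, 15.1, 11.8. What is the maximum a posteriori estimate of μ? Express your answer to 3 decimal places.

n = 3; x̄ = (13 + 15.1 + 11.8)/3 = 39.9/3 = 13.3.
For a Normal prior and Normal likelihood with known variance, the posterior is Normal; its mode equals its mean, the precision-weighted average.
Prior precision 1/σ₀² = 1/25 = 0.04; data precision n/σ² = 3/25 = 0.12.
μ̂ = (0.04·10 + 0.12·13.3) / (0.04 + 0.12) = 1.996/0.16 = 12.475.

μ̂_MAP = 12.475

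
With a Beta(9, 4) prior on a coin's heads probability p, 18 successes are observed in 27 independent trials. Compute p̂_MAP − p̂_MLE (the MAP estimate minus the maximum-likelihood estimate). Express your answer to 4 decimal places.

Posterior is Beta(27, 13); MAP = (27−1)/(40−2) = 26/38 ≈ 0.68421.
MLE ignores the prior: p̂_MLE = k/n = 18/27 ≈ 0.66667.
Difference = 26/38 − 18/27 = 1/57 ≈ 0.0175.

MAP − MLE = 0.0175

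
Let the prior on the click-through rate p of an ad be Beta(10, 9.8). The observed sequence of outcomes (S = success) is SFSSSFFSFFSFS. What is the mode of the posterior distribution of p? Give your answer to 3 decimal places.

p̂_MAP = 0.519

Prior: Beta(10, 9.8).
Data: 7 successes in 13 trials (from the sequence). The binomial likelihood contributes p^7(1−p)^6, so the posterior is Beta(10+7, 9.8+6) = Beta(17, 15.8).
For Beta(a, b) with a, b > 1 the mode is (a−1)/(a+b−2) = 16/30.8 ≈ 0.519.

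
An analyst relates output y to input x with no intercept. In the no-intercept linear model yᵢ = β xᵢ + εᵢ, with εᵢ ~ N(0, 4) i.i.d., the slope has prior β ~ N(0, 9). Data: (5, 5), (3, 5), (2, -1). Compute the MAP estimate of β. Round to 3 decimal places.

log p(β | y) = −Σ(yᵢ − βxᵢ)²/(2·4) − β²/(2·9) + const.
Setting the derivative to zero: Σxᵢ(yᵢ − βxᵢ)/4 − β/9 = 0, so β = Σxᵢyᵢ / (Σxᵢ² + σ²/τ²).
Σxᵢyᵢ = 5·5 + 3·5 + 2·(-1) = 38; Σxᵢ² = 38; σ²/τ² = 4/9.
β̂_MAP = 38 / (38 + 4/9) = 38/(346/9) = 171/173 ≈ 0.988.

β̂_MAP = 0.988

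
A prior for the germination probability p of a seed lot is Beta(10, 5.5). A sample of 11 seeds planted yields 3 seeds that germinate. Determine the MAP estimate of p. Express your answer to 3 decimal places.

p̂_MAP = 0.490

Prior: Beta(10, 5.5).
Data: 3 successes in 11 trials. The binomial likelihood contributes p^3(1−p)^8, so the posterior is Beta(10+3, 5.5+8) = Beta(13, 13.5).
For Beta(a, b) with a, b > 1 the mode is (a−1)/(a+b−2) = 12/24.5 ≈ 0.490.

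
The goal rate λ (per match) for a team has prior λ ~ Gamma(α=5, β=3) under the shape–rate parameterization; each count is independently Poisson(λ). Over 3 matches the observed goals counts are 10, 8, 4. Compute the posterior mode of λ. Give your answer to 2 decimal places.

λ̂_MAP = 4.33

Σxᵢ = 10+8+4 = 22, with n = 3.
Posterior ∝ λ^4e^(−3λ) · λ^22e^(−3λ) = λ^26e^(−6λ), i.e. Gamma(shape=27, rate=6).
The mode of a Gamma(a, b) with a ≥ 1 (shape–rate) is (a−1)/b = 26/6 ≈ 4.33.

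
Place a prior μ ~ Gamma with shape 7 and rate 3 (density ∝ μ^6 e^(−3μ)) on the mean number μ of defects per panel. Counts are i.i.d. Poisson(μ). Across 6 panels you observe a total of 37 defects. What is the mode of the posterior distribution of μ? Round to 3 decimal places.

Σxᵢ = 37, n = 6.
Posterior ∝ μ^6e^(−3μ) · μ^37e^(−6μ) = μ^43e^(−9μ), i.e. Gamma(shape=44, rate=9).
The mode of a Gamma(a, b) with a ≥ 1 (shape–rate) is (a−1)/b = 43/9 ≈ 4.778.

μ̂_MAP = 4.778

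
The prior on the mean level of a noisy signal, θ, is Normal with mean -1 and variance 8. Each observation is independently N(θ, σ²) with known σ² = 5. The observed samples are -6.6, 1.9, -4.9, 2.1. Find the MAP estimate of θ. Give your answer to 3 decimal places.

n = 4; x̄ = ((-6.6) + 1.9 + (-4.9) + 2.1)/4 = -7.5/4 = -1.875.
For a Normal prior and Normal likelihood with known variance, the posterior is Normal; its mode equals its mean, the precision-weighted average.
Prior precision 1/σ₀² = 1/8 = 0.125; data precision n/σ² = 4/5 = 0.8.
θ̂ = (0.125·(-1) + 0.8·(-1.875)) / (0.125 + 0.8) = (-1.625)/0.925 = -65/37 ≈ -1.757.

θ̂_MAP = -1.757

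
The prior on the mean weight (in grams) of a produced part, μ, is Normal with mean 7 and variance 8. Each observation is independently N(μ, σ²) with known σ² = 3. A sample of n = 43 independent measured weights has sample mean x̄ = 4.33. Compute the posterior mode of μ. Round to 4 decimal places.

μ̂_MAP = 4.3531

n = 43, x̄ = 4.33.
For a Normal prior and Normal likelihood with known variance, the posterior is Normal; its mode equals its mean, the precision-weighted average.
Prior precision 1/σ₀² = 1/8 = 0.125; data precision n/σ² = 43/3.
μ̂ = (0.125·7 + (43/3)·4.33) / (0.125 + 43/3) = (37763/600)/(347/24) = 37763/8675 ≈ 4.3531.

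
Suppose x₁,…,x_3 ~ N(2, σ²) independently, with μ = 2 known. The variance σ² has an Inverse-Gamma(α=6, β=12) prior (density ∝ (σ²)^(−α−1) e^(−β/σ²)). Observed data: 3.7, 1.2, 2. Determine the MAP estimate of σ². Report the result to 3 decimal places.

Sum of squared deviations about the known mean: SS = (3.7−2)² + (1.2−2)² + (2−2)² = 3.53.
The Normal likelihood contributes (σ²)^(−n/2) exp(−SS/(2σ²)), so the posterior is Inverse-Gamma(α + n/2, β + SS/2) = Inverse-Gamma(7.5, 13.765).
The mode of Inverse-Gamma(a, b) is b/(a+1) = 13.765/8.5 ≈ 1.619.

σ̂²_MAP = 1.619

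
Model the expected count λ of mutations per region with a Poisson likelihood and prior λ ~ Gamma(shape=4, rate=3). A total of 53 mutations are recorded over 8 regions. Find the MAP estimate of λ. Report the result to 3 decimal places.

Σxᵢ = 53, n = 8.
Posterior ∝ λ^3e^(−3λ) · λ^53e^(−8λ) = λ^56e^(−11λ), i.e. Gamma(shape=57, rate=11).
The mode of a Gamma(a, b) with a ≥ 1 (shape–rate) is (a−1)/b = 56/11 ≈ 5.091.

λ̂_MAP = 5.091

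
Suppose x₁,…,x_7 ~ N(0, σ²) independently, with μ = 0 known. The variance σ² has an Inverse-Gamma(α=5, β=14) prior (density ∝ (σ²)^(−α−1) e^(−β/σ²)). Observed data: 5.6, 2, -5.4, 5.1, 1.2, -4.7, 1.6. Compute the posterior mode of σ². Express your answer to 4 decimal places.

Sum of squared deviations about the known mean: SS = (5.6−0)² + (2−0)² + (-5.4−0)² + (5.1−0)² + (1.2−0)² + (-4.7−0)² + (1.6−0)² = 116.62.
The Normal likelihood contributes (σ²)^(−n/2) exp(−SS/(2σ²)), so the posterior is Inverse-Gamma(α + n/2, β + SS/2) = Inverse-Gamma(8.5, 72.31).
The mode of Inverse-Gamma(a, b) is b/(a+1) = 72.31/9.5 ≈ 7.6116.

σ̂²_MAP = 7.6116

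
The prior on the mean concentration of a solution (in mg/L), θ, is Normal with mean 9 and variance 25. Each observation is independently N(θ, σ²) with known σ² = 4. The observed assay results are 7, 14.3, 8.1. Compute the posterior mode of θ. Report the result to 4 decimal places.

θ̂_MAP = 9.7595

n = 3; x̄ = (7 + 14.3 + 8.1)/3 = 29.4/3 = 9.8.
For a Normal prior and Normal likelihood with known variance, the posterior is Normal; its mode equals its mean, the precision-weighted average.
Prior precision 1/σ₀² = 1/25 = 0.04; data precision n/σ² = 3/4 = 0.75.
θ̂ = (0.04·9 + 0.75·9.8) / (0.04 + 0.75) = 7.71/0.79 = 771/79 ≈ 9.7595.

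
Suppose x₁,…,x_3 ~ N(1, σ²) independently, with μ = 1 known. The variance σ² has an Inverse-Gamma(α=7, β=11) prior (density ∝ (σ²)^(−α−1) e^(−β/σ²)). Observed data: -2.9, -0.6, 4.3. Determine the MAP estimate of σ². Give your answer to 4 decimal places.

σ̂²_MAP = 2.6663

Sum of squared deviations about the known mean: SS = (-2.9−1)² + (-0.6−1)² + (4.3−1)² = 28.66.
The Normal likelihood contributes (σ²)^(−n/2) exp(−SS/(2σ²)), so the posterior is Inverse-Gamma(α + n/2, β + SS/2) = Inverse-Gamma(8.5, 25.33).
The mode of Inverse-Gamma(a, b) is b/(a+1) = 25.33/9.5 ≈ 2.6663.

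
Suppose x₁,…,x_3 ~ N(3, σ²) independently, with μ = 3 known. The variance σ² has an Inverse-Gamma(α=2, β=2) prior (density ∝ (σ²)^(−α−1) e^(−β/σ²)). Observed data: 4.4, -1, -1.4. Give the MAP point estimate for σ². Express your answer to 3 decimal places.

σ̂²_MAP = 4.591

Sum of squared deviations about the known mean: SS = (4.4−3)² + (-1−3)² + (-1.4−3)² = 37.32.
The Normal likelihood contributes (σ²)^(−n/2) exp(−SS/(2σ²)), so the posterior is Inverse-Gamma(α + n/2, β + SS/2) = Inverse-Gamma(3.5, 20.66).
The mode of Inverse-Gamma(a, b) is b/(a+1) = 20.66/4.5 ≈ 4.591.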